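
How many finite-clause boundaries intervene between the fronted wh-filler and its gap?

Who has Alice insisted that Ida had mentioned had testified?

2

"who" is extracted from the subject of "testified".
Boundaries crossed, outermost first: [that], [Ø] — 2 in total.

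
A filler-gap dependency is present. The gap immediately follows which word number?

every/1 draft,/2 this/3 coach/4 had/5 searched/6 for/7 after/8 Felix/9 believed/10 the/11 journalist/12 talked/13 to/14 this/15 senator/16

The displaced element is "every draft" (word 2).
It functions as the object of the preposition "for" of "searched", so the gap sits immediately after word 7 ("for").
Base order: This coach had searched for every draft after Felix believed the journalist talked to this senator.

7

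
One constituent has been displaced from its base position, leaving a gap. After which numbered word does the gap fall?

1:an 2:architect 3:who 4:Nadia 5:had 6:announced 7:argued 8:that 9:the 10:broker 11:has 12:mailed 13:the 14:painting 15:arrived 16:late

6

The displaced element is "an architect" (word 2).
It is linked across 1 clause boundary (Ø).
It functions as the subject of "argued", so the gap sits immediately after word 6 ("announced").
Base order: Nadia had announced that an architect argued that the broker has mailed the painting.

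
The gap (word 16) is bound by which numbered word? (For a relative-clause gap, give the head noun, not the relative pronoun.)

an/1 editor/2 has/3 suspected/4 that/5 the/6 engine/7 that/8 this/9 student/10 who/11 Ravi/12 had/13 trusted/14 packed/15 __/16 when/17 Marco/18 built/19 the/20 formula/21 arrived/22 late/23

The gap at 16 is the object of "packed", inside a relative clause.
The relative pronoun is "that" (word 8); it is bound by the head noun immediately before it.
Its filler is the head noun "engine", at word 7.

7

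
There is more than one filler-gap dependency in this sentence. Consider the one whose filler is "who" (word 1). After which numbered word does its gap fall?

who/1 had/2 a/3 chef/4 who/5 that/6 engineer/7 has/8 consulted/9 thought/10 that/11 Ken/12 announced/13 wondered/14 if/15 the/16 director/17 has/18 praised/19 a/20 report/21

The displaced element is "who" (word 1).
It is linked across 2 clause boundaries (that → Ø).
It functions as the subject of "wondered", so the gap sits immediately after word 13 ("announced").
Base order: A chef who that engineer has consulted had thought that Ken announced who wondered if the director has praised a report.

13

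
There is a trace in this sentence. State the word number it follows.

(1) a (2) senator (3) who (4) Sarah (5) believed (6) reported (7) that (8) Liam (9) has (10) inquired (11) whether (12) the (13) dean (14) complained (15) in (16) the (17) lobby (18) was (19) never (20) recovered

The displaced element is "a senator" (word 2).
It is linked across 1 clause boundary (Ø).
It functions as the subject of "reported", so the gap sits immediately after word 5 ("believed").
Base order: Sarah believed that a senator reported that Liam has inquired whether the dean complained in the lobby.

5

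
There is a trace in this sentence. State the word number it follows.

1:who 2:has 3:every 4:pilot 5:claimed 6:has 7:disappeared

The displaced element is "who" (word 1).
It is linked across 1 clause boundary (Ø).
It functions as the subject of "disappeared", so the gap sits immediately after word 5 ("claimed").
Base order: Every pilot has claimed who has disappeared.

5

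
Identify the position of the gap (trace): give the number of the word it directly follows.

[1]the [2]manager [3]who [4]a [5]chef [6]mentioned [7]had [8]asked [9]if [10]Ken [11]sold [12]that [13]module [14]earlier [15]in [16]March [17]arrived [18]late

The displaced element is "the manager" (word 2).
It is linked across 1 clause boundary (Ø).
It functions as the subject of "asked", so the gap sits immediately after word 6 ("mentioned").
Base order: A chef mentioned the manager had asked if Ken sold that module earlier in March.

6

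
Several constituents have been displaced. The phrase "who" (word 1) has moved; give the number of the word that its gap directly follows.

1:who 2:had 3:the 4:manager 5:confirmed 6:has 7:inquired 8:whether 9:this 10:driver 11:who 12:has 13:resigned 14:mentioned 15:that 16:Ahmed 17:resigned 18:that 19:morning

The displaced element is "who" (word 1).
It is linked across 1 clause boundary (Ø).
It functions as the subject of "inquired", so the gap sits immediately after word 5 ("confirmed").
Base order: The manager had confirmed that who has inquired whether this driver who has resigned mentioned that Ahmed resigned that morning.

5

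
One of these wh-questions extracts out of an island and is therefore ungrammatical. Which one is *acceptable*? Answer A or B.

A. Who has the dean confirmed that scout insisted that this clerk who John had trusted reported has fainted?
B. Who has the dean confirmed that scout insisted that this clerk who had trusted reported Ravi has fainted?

In B, the wh-phrase is extracted from inside a complex-NP island (relative clause) (introduced by "who"), which blocks movement.
In A, the extraction path crosses only that-complement boundaries, which are transparent.
So A is grammatical.

A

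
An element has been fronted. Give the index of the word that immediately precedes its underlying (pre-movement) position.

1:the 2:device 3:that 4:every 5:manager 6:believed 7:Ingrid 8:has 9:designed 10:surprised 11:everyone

9

The displaced element is "the device" (word 2).
It is linked across 1 clause boundary (Ø).
It functions as the direct object of "designed", so the gap sits immediately after word 9 ("designed").
Base order: Every manager believed Ingrid has designed the device.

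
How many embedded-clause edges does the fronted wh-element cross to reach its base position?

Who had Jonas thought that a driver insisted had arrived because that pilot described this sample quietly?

2

"who" is extracted from the subject of "arrived".
Boundaries crossed, outermost first: [that], [Ø] — 2 in total.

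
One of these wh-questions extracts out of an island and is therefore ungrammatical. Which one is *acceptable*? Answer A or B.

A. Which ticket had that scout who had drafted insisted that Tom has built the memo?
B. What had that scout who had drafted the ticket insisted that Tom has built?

In A, the wh-phrase is extracted from inside a complex-NP island (relative clause) (introduced by "who"), which blocks movement.
In B, the extraction path crosses only that-complement boundaries, which are transparent.
So B is grammatical.

B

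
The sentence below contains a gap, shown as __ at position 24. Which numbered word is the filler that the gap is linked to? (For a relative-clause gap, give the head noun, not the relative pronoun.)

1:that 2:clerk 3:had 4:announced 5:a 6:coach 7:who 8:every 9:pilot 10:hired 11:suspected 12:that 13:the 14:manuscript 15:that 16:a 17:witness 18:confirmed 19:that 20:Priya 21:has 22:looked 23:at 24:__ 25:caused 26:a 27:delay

The gap at 24 is the prepositional object of "looked", inside a relative clause.
The relative pronoun is "that" (word 15); it is bound by the head noun immediately before it.
Its filler is the head noun "manuscript", at word 14.

14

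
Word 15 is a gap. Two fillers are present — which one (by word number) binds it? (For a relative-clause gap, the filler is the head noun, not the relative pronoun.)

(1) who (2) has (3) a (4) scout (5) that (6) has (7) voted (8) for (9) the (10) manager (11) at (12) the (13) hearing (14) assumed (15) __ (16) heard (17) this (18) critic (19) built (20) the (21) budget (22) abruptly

1

The marked gap is the subject of "heard".
Its filler is the fronted wh-phrase "who", at word 1.
(The other dependency links word 4 to a gap after word 5.)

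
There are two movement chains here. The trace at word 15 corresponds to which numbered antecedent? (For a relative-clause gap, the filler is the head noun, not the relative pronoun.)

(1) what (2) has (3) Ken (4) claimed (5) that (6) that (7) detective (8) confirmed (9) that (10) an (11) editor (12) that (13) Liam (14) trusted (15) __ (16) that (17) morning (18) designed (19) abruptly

11

The marked gap is inside the relative clause, the direct object of "trusted".
Its filler is the head noun "editor" (via "that"), at word 11.
(The other dependency links word 1 to a gap after word 18.)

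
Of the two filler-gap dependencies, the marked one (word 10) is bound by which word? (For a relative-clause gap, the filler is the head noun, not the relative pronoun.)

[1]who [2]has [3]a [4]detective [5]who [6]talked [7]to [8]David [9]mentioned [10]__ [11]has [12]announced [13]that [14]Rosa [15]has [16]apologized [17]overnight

The marked gap is the subject of "announced".
Its filler is the fronted wh-phrase "who", at word 1.
(The other dependency links word 4 to a gap after word 5.)

1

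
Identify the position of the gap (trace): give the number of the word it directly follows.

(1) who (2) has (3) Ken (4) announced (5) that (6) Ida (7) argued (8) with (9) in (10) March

8

The displaced element is "who" (word 1).
It is linked across 1 clause boundary (that).
It functions as the object of the preposition "with" of "argued", so the gap sits immediately after word 8 ("with").
Base order: Ken has announced that Ida argued with who in March.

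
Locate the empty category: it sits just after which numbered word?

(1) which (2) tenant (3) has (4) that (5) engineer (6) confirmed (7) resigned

The displaced element is "which tenant" (word 2).
It is linked across 1 clause boundary (Ø).
It functions as the subject of "resigned", so the gap sits immediately after word 6 ("confirmed").
Base order: That engineer has confirmed that which tenant resigned.

6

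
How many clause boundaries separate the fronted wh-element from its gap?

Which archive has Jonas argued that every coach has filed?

"which archive" is extracted from the object of "filed".
Boundaries crossed, outermost first: [that] — 1 in total.

1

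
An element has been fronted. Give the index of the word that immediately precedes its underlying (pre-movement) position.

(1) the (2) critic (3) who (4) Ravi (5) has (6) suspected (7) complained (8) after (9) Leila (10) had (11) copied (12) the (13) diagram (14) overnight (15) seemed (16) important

The displaced element is "the critic" (word 2).
It is linked across 1 clause boundary (Ø).
It functions as the subject of "complained", so the gap sits immediately after word 6 ("suspected").
Base order: Ravi has suspected the critic complained after Leila had copied the diagram overnight.

6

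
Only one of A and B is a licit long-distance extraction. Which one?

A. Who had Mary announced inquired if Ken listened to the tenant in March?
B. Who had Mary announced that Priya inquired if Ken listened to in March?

A

In B, the wh-phrase is extracted from inside a wh-island (introduced by "if"), which blocks movement.
In A, the extraction path crosses only that-complement boundaries, which are transparent.
So A is grammatical.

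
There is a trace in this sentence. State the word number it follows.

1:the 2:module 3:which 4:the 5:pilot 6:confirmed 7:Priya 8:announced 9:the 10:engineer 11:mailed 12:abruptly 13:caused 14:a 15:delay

11

The displaced element is "the module" (word 2).
It is linked across 2 clause boundaries (Ø → Ø).
It functions as the direct object of "mailed", so the gap sits immediately after word 11 ("mailed").
Base order: The pilot confirmed Priya announced the engineer mailed the module abruptly.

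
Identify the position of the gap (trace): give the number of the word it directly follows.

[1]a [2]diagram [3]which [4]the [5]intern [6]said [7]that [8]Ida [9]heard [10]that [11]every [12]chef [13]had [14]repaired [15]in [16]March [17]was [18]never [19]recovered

The displaced element is "a diagram" (word 2).
It is linked across 2 clause boundaries (that → that).
It functions as the direct object of "repaired", so the gap sits immediately after word 14 ("repaired").
Base order: The intern said that Ida heard that every chef had repaired a diagram in March.

14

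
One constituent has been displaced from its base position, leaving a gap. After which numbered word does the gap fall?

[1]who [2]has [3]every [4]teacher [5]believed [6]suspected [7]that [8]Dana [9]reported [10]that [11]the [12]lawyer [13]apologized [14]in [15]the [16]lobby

5

The displaced element is "who" (word 1).
It is linked across 1 clause boundary (Ø).
It functions as the subject of "suspected", so the gap sits immediately after word 5 ("believed").
Base order: Every teacher has believed who suspected that Dana reported that the lawyer apologized in the lobby.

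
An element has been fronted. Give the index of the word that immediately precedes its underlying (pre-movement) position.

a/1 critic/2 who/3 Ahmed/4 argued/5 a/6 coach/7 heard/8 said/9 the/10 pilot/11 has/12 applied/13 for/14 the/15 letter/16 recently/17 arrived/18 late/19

The displaced element is "a critic" (word 2).
It is linked across 2 clause boundaries (Ø → Ø).
It functions as the subject of "said", so the gap sits immediately after word 8 ("heard").
Base order: Ahmed argued a coach heard that a critic said the pilot has applied for the letter recently.

8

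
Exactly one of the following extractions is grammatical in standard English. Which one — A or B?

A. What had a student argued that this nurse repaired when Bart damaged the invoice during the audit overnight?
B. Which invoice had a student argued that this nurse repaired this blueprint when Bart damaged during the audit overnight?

A

In B, the wh-phrase is extracted from inside an adjunct island (introduced by "when"), which blocks movement.
In A, the extraction path crosses only that-complement boundaries, which are transparent.
So A is grammatical.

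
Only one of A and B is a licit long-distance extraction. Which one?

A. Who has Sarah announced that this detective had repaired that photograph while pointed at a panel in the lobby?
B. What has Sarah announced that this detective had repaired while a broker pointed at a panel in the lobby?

In A, the wh-phrase is extracted from inside an adjunct island (introduced by "while"), which blocks movement.
In B, the extraction path crosses only that-complement boundaries, which are transparent.
So B is grammatical.

B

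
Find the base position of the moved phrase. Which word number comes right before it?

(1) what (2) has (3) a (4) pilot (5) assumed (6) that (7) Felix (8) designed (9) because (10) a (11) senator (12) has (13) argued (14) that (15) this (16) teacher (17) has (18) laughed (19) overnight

8

The displaced element is "what" (word 1).
It is linked across 1 clause boundary (that).
It functions as the direct object of "designed", so the gap sits immediately after word 8 ("designed").
Base order: A pilot has assumed that Felix designed what because a senator has argued that this teacher has laughed overnight.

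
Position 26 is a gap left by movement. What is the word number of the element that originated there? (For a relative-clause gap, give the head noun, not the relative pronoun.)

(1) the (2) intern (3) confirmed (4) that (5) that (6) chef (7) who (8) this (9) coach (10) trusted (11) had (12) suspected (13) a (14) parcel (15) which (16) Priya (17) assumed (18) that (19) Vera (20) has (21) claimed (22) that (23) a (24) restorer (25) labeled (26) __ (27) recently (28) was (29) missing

14

The gap at 26 is the object of "labeled", inside a relative clause.
The relative pronoun is "which" (word 15); it is bound by the head noun immediately before it.
Its filler is the head noun "parcel", at word 14.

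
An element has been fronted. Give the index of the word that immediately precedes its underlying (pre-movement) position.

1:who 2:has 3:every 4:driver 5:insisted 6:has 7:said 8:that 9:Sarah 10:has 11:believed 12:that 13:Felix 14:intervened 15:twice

5

The displaced element is "who" (word 1).
It is linked across 1 clause boundary (Ø).
It functions as the subject of "said", so the gap sits immediately after word 5 ("insisted").
Base order: Every driver has insisted who has said that Sarah has believed that Felix intervened twice.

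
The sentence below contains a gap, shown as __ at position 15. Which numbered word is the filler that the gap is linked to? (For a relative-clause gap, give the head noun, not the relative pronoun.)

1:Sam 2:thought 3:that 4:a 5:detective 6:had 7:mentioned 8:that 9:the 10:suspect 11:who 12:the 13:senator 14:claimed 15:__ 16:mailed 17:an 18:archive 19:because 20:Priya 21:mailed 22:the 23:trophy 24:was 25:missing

10

The gap at 15 is the subject of "mailed", inside a relative clause.
The relative pronoun is "who" (word 11); it is bound by the head noun immediately before it.
Its filler is the head noun "suspect", at word 10.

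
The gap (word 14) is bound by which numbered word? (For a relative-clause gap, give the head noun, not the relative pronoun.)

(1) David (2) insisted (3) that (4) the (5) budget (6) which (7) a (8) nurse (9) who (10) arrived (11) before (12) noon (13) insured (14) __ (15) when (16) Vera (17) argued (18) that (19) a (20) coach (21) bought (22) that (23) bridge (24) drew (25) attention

5

The gap at 14 is the object of "insured", inside a relative clause.
The relative pronoun is "which" (word 6); it is bound by the head noun immediately before it.
Its filler is the head noun "budget", at word 5.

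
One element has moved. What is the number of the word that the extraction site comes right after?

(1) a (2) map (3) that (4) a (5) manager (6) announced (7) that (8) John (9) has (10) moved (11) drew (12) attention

10

The displaced element is "a map" (word 2).
It is linked across 1 clause boundary (that).
It functions as the direct object of "moved", so the gap sits immediately after word 10 ("moved").
Base order: A manager announced that John has moved a map.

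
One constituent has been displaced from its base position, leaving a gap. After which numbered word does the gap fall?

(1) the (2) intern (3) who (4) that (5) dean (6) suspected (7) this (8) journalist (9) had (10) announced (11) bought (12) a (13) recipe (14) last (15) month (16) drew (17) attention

The displaced element is "the intern" (word 2).
It is linked across 2 clause boundaries (Ø → Ø).
It functions as the subject of "bought", so the gap sits immediately after word 10 ("announced").
Base order: That dean suspected this journalist had announced that the intern bought a recipe last month.

10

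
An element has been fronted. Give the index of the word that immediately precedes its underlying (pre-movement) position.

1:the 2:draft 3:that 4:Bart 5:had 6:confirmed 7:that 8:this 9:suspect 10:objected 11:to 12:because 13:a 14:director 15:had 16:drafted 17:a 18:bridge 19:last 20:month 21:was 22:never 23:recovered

11

The displaced element is "the draft" (word 2).
It is linked across 1 clause boundary (that).
It functions as the object of the preposition "to" of "objected", so the gap sits immediately after word 11 ("to").
Base order: Bart had confirmed that this suspect objected to the draft because a director had drafted a bridge last month.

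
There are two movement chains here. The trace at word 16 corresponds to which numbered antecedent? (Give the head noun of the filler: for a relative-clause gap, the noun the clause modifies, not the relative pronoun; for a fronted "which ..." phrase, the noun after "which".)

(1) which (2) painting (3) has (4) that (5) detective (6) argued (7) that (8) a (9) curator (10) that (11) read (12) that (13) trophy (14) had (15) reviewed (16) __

2

The marked gap is the direct object of "reviewed".
Its filler is the fronted wh-phrase "which painting", at word 2.
(The other dependency links word 9 to a gap after word 10.)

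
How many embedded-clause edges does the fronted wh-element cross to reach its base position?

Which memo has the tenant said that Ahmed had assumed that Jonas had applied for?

"which memo" is extracted from the PP object of "applied".
Boundaries crossed, outermost first: [that], [that] — 2 in total.

2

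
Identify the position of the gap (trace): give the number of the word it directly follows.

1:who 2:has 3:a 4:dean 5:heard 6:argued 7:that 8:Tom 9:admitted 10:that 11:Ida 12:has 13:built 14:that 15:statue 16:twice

The displaced element is "who" (word 1).
It is linked across 1 clause boundary (Ø).
It functions as the subject of "argued", so the gap sits immediately after word 5 ("heard").
Base order: A dean has heard that who argued that Tom admitted that Ida has built that statue twice.

5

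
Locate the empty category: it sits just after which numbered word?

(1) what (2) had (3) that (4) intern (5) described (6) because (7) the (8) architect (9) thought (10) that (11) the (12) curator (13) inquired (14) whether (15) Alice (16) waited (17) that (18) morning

The displaced element is "what" (word 1).
It functions as the direct object of "described", so the gap sits immediately after word 5 ("described").
Base order: That intern had described what because the architect thought that the curator inquired whether Alice waited that morning.

5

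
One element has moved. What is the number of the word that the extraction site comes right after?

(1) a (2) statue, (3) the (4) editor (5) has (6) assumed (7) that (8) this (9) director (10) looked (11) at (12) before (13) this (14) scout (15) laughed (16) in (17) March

The displaced element is "a statue" (word 2).
It is linked across 1 clause boundary (that).
It functions as the object of the preposition "at" of "looked", so the gap sits immediately after word 11 ("at").
Base order: The editor has assumed that this director looked at a statue before this scout laughed in March.

11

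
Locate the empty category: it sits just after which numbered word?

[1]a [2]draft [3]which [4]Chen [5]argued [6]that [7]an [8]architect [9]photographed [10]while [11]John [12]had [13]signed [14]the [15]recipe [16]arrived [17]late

9

The displaced element is "a draft" (word 2).
It is linked across 1 clause boundary (that).
It functions as the direct object of "photographed", so the gap sits immediately after word 9 ("photographed").
Base order: Chen argued that an architect photographed a draft while John had signed the recipe.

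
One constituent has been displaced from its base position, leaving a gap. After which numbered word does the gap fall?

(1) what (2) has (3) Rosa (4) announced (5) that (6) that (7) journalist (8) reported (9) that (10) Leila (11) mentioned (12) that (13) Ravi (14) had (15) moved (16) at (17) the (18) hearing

15

The displaced element is "what" (word 1).
It is linked across 3 clause boundaries (that → that → that).
It functions as the direct object of "moved", so the gap sits immediately after word 15 ("moved").
Base order: Rosa has announced that that journalist reported that Leila mentioned that Ravi had moved what at the hearing.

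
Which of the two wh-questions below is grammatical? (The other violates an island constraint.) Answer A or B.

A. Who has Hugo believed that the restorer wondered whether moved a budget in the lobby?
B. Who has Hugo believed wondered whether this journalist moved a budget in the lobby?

B

In A, the wh-phrase is extracted from inside a wh-island (introduced by "whether"), which blocks movement.
In B, the extraction path crosses only that-complement boundaries, which are transparent.
So B is grammatical.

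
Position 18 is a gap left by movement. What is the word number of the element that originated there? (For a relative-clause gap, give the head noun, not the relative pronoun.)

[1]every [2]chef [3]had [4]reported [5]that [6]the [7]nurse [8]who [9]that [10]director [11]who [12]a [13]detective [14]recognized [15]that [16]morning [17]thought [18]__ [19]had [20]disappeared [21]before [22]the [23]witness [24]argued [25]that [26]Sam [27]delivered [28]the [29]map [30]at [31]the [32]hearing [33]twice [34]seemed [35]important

7

The gap at 18 is the subject of "disappeared", inside a relative clause.
The relative pronoun is "who" (word 8); it is bound by the head noun immediately before it.
Its filler is the head noun "nurse", at word 7.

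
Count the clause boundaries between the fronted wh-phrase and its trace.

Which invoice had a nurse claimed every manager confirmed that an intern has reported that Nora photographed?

"which invoice" is extracted from the object of "photographed".
Boundaries crossed, outermost first: [Ø], [that], [that] — 3 in total.

3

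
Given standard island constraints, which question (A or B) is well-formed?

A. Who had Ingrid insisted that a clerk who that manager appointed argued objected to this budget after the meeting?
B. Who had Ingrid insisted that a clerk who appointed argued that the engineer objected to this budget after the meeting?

In B, the wh-phrase is extracted from inside a complex-NP island (relative clause) (introduced by "who"), which blocks movement.
In A, the extraction path crosses only that-complement boundaries, which are transparent.
So A is grammatical.

A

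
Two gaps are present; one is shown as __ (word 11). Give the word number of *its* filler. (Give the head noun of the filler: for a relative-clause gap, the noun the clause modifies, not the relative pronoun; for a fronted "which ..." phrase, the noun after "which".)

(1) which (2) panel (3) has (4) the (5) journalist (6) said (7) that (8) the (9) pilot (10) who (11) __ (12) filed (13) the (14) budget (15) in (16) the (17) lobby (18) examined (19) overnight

9

The marked gap is inside the relative clause, the subject of "filed".
Its filler is the head noun "pilot" (via "who"), at word 9.
(The other dependency links word 2 to a gap after word 18.)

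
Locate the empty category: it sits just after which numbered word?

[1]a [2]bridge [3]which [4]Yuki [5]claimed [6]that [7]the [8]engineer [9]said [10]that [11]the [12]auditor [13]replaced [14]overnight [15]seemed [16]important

The displaced element is "a bridge" (word 2).
It is linked across 2 clause boundaries (that → that).
It functions as the direct object of "replaced", so the gap sits immediately after word 13 ("replaced").
Base order: Yuki claimed that the engineer said that the auditor replaced a bridge overnight.

13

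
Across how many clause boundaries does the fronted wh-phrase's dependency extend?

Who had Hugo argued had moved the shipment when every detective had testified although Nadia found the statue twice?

1

"who" is extracted from the subject of "moved".
Boundaries crossed, outermost first: [Ø] — 1 in total.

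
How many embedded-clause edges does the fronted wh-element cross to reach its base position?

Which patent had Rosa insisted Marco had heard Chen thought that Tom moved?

"which patent" is extracted from the object of "moved".
Boundaries crossed, outermost first: [Ø], [Ø], [that] — 3 in total.

3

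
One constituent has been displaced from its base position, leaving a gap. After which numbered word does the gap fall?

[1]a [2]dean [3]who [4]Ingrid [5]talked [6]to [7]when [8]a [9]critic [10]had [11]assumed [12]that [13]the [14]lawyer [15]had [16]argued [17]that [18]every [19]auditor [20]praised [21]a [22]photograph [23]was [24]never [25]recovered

6

The displaced element is "a dean" (word 2).
It functions as the object of the preposition "to" of "talked", so the gap sits immediately after word 6 ("to").
Base order: Ingrid talked to a dean when a critic had assumed that the lawyer had argued that every auditor praised a photograph.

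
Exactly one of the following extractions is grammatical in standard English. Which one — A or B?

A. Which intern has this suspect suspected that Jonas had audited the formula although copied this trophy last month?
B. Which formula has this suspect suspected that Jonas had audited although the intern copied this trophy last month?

B

In A, the wh-phrase is extracted from inside an adjunct island (introduced by "although"), which blocks movement.
In B, the extraction path crosses only that-complement boundaries, which are transparent.
So B is grammatical.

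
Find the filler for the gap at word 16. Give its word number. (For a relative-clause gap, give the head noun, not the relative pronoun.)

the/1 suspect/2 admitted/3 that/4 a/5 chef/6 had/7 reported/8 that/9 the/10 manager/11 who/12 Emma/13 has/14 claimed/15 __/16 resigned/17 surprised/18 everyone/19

The gap at 16 is the subject of "resigned", inside a relative clause.
The relative pronoun is "who" (word 12); it is bound by the head noun immediately before it.
Its filler is the head noun "manager", at word 11.

11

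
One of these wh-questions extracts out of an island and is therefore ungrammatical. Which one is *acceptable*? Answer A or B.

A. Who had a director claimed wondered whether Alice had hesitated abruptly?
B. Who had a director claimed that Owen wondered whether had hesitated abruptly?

A

In B, the wh-phrase is extracted from inside a wh-island (introduced by "whether"), which blocks movement.
In A, the extraction path crosses only that-complement boundaries, which are transparent.
So A is grammatical.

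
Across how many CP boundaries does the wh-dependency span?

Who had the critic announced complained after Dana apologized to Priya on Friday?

"who" is extracted from the subject of "complained".
Boundaries crossed, outermost first: [Ø] — 1 in total.

1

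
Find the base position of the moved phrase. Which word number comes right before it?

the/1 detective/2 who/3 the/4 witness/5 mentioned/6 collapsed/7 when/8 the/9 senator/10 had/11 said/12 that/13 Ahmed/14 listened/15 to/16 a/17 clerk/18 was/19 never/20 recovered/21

6

The displaced element is "the detective" (word 2).
It is linked across 1 clause boundary (Ø).
It functions as the subject of "collapsed", so the gap sits immediately after word 6 ("mentioned").
Base order: The witness mentioned that the detective collapsed when the senator had said that Ahmed listened to a clerk.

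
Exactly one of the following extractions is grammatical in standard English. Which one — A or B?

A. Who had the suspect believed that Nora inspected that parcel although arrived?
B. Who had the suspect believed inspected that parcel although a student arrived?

B

In A, the wh-phrase is extracted from inside an adjunct island (introduced by "although"), which blocks movement.
In B, the extraction path crosses only that-complement boundaries, which are transparent.
So B is grammatical.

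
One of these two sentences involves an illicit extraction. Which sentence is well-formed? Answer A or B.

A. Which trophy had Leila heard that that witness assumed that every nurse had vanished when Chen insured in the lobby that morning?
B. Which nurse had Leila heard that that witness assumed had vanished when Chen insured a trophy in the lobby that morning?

In A, the wh-phrase is extracted from inside an adjunct island (introduced by "when"), which blocks movement.
In B, the extraction path crosses only that-complement boundaries, which are transparent.
So B is grammatical.

B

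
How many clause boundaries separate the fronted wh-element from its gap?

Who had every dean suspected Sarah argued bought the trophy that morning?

2

"who" is extracted from the subject of "bought".
Boundaries crossed, outermost first: [Ø], [Ø] — 2 in total.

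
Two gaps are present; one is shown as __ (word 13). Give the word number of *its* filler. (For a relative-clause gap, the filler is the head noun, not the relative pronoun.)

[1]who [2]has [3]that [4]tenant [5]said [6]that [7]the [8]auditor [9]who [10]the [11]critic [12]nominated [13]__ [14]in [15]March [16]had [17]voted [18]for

The marked gap is inside the relative clause, the direct object of "nominated".
Its filler is the head noun "auditor" (via "who"), at word 8.
(The other dependency links word 1 to a gap after word 18.)

8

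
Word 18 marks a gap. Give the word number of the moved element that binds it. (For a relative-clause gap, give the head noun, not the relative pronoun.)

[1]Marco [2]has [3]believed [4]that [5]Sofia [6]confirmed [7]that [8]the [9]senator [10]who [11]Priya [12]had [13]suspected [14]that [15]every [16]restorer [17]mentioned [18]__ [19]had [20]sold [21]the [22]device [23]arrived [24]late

9

The gap at 18 is the subject of "sold", inside a relative clause.
The relative pronoun is "who" (word 10); it is bound by the head noun immediately before it.
Its filler is the head noun "senator", at word 9.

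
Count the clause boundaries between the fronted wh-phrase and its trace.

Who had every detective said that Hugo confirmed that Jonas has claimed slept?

"who" is extracted from the subject of "slept".
Boundaries crossed, outermost first: [that], [that], [Ø] — 3 in total.

3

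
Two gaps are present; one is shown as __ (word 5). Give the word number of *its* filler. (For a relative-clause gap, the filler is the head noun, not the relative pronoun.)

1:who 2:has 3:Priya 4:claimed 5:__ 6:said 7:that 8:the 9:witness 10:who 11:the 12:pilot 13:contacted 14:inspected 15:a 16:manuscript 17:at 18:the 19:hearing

The marked gap is the subject of "said".
Its filler is the fronted wh-phrase "who", at word 1.
(The other dependency links word 9 to a gap after word 13.)

1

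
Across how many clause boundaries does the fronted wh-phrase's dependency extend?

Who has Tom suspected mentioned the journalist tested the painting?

1

"who" is extracted from the subject of "mentioned".
Boundaries crossed, outermost first: [Ø] — 1 in total.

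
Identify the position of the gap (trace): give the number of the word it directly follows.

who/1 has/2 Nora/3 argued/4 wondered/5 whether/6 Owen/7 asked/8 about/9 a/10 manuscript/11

4

The displaced element is "who" (word 1).
It is linked across 1 clause boundary (Ø).
It functions as the subject of "wondered", so the gap sits immediately after word 4 ("argued").
Base order: Nora has argued that who wondered whether Owen asked about a manuscript.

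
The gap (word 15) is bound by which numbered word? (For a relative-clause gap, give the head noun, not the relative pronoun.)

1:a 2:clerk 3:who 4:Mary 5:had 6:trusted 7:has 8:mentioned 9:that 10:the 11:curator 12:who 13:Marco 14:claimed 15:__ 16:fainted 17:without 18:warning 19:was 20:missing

11

The gap at 15 is the subject of "fainted", inside a relative clause.
The relative pronoun is "who" (word 12); it is bound by the head noun immediately before it.
Its filler is the head noun "curator", at word 11.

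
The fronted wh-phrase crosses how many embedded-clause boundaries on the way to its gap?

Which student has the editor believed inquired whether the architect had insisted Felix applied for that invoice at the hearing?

1

"which student" is extracted from the subject of "inquired".
Boundaries crossed, outermost first: [Ø] — 1 in total.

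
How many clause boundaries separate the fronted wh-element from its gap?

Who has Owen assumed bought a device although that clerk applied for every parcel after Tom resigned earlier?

1

"who" is extracted from the subject of "bought".
Boundaries crossed, outermost first: [Ø] — 1 in total.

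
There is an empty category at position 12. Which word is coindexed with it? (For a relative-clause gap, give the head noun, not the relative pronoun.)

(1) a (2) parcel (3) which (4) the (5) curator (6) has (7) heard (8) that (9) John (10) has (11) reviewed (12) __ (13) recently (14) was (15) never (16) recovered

The gap at 12 is the object of "reviewed", inside a relative clause.
The relative pronoun is "which" (word 3); it is bound by the head noun immediately before it.
Its filler is the head noun "parcel", at word 2.

2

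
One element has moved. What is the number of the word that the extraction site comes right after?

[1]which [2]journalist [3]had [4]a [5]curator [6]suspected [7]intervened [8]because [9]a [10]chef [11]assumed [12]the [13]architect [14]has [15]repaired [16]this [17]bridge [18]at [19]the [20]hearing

The displaced element is "which journalist" (word 2).
It is linked across 1 clause boundary (Ø).
It functions as the subject of "intervened", so the gap sits immediately after word 6 ("suspected").
Base order: A curator had suspected that which journalist intervened because a chef assumed the architect has repaired this bridge at the hearing.

6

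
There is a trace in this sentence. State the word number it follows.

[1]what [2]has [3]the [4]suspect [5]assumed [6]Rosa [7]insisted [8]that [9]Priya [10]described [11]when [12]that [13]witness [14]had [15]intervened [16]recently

10

The displaced element is "what" (word 1).
It is linked across 2 clause boundaries (Ø → that).
It functions as the direct object of "described", so the gap sits immediately after word 10 ("described").
Base order: The suspect has assumed Rosa insisted that Priya described what when that witness had intervened recently.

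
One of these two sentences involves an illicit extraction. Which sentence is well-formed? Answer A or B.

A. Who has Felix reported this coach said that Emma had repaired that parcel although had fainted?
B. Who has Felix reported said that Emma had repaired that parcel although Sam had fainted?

In A, the wh-phrase is extracted from inside an adjunct island (introduced by "although"), which blocks movement.
In B, the extraction path crosses only that-complement boundaries, which are transparent.
So B is grammatical.

B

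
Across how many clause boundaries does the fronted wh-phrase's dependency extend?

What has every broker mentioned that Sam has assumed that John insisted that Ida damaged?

"what" is extracted from the object of "damaged".
Boundaries crossed, outermost first: [that], [that], [that] — 3 in total.

3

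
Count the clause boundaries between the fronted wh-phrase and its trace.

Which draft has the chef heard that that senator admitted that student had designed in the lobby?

"which draft" is extracted from the object of "designed".
Boundaries crossed, outermost first: [that], [Ø] — 2 in total.

2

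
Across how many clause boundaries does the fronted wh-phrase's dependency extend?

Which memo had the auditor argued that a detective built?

"which memo" is extracted from the object of "built".
Boundaries crossed, outermost first: [that] — 1 in total.

1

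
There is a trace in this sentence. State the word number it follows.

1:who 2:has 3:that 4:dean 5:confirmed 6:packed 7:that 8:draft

The displaced element is "who" (word 1).
It is linked across 1 clause boundary (Ø).
It functions as the subject of "packed", so the gap sits immediately after word 5 ("confirmed").
Base order: That dean has confirmed that who packed that draft.

5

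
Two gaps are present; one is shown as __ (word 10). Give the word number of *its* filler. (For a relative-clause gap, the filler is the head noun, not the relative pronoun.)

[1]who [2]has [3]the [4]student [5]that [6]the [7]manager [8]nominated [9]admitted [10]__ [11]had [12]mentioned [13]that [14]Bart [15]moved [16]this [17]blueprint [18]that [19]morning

1

The marked gap is the subject of "mentioned".
Its filler is the fronted wh-phrase "who", at word 1.
(The other dependency links word 4 to a gap after word 8.)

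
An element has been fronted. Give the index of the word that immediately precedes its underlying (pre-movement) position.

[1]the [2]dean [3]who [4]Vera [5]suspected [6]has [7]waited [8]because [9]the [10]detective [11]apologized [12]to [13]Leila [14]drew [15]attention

The displaced element is "the dean" (word 2).
It is linked across 1 clause boundary (Ø).
It functions as the subject of "waited", so the gap sits immediately after word 5 ("suspected").
Base order: Vera suspected that the dean has waited because the detective apologized to Leila.

5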